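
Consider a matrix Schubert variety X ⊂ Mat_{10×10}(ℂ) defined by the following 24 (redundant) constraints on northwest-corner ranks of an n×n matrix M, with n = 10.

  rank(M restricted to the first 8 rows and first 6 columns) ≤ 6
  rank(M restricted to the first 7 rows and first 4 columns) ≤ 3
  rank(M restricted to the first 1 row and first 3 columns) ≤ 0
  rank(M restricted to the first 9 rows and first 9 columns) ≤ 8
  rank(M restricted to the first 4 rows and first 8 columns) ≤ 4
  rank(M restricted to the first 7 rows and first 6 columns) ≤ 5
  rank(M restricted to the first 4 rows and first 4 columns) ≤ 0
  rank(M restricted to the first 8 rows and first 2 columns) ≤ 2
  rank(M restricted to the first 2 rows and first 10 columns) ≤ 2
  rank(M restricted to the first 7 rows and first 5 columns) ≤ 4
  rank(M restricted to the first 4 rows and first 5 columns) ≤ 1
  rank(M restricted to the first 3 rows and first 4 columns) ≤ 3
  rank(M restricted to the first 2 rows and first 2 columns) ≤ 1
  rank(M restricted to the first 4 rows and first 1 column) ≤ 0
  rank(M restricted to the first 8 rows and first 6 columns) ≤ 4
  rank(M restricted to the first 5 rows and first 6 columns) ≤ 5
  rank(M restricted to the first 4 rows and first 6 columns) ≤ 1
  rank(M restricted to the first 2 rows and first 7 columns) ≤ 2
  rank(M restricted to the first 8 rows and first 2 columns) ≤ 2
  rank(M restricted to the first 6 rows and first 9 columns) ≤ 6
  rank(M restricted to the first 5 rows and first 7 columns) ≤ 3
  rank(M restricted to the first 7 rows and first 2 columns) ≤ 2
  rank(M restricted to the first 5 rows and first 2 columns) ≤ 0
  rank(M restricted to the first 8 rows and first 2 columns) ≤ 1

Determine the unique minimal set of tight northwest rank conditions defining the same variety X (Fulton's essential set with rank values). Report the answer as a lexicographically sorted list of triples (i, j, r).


Reconstructing r_w from the 24 given conditions:

  0, 0, 0, 0, 1, 1, 1, 1, 1, 1
  0, 0, 0, 0, 1, 1, 2, 2, 2, 2
  0, 0, 0, 0, 1, 1, 2, 3, 3, 3
  0, 0, 0, 0, 1, 1, 2, 3, 4, 4
  0, 0, 1, 1, 2, 2, 3, 4, 5, 5
  1, 1, 2, 2, 3, 3, 4, 5, 6, 6
  1, 1, 2, 3, 4, 4, 5, 6, 7, 7
  1, 1, 2, 3, 4, 4, 5, 6, 7, 8
  1, 2, 3, 4, 5, 5, 6, 7, 8, 9
  1, 2, 3, 4, 5, 6, 7, 8, 9, 10

second differences of R give the permutation w = (5, 7, 8, 9, 3, 1, 4, 10, 2, 6).

D(w) has 24 cells with 5 SE-corners; essential set:

[(4, 4, 0), (4, 6, 1), (5, 2, 0), (8, 2, 1), (8, 6, 4)]


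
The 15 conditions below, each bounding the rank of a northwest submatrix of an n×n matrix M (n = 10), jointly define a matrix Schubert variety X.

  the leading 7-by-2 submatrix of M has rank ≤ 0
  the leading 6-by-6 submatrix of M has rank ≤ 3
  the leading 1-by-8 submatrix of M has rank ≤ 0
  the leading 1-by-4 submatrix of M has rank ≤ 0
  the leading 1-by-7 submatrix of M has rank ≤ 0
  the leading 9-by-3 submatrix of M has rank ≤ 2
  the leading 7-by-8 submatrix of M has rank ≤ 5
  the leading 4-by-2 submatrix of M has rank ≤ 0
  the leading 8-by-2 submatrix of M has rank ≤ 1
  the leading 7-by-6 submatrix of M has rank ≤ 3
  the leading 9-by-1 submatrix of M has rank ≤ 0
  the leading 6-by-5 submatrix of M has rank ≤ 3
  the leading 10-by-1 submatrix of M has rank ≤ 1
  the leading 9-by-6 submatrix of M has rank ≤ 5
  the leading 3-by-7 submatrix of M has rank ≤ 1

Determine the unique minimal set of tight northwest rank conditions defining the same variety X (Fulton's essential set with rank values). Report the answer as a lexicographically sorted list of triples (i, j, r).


Propagating the 15 rank bounds to every northwest block:

  row 1: 0 0 0 0 0 0 0 0 1 1
  row 2: 0 0 1 1 1 1 1 1 2 2
  row 3: 0 0 1 1 1 1 1 2 3 3
  row 4: 0 0 1 2 2 2 2 3 4 4
  row 5: 0 0 1 2 3 3 3 4 5 5
  row 6: 0 0 1 2 3 3 4 5 6 6
  row 7: 0 0 1 2 3 3 4 5 6 7
  row 8: 0 1 2 3 4 4 5 6 7 8
  row 9: 0 1 2 3 4 5 6 7 8 9
  row 10: 1 2 3 4 5 6 7 8 9 10

reading off 1-entries of Δ²R: w = (9, 3, 8, 4, 5, 7, 10, 2, 6, 1).

D(w) has 28 cells with 5 SE-corners; essential set:

[(1, 8, 0), (3, 7, 1), (7, 2, 0), (7, 6, 3), (9, 1, 0)]


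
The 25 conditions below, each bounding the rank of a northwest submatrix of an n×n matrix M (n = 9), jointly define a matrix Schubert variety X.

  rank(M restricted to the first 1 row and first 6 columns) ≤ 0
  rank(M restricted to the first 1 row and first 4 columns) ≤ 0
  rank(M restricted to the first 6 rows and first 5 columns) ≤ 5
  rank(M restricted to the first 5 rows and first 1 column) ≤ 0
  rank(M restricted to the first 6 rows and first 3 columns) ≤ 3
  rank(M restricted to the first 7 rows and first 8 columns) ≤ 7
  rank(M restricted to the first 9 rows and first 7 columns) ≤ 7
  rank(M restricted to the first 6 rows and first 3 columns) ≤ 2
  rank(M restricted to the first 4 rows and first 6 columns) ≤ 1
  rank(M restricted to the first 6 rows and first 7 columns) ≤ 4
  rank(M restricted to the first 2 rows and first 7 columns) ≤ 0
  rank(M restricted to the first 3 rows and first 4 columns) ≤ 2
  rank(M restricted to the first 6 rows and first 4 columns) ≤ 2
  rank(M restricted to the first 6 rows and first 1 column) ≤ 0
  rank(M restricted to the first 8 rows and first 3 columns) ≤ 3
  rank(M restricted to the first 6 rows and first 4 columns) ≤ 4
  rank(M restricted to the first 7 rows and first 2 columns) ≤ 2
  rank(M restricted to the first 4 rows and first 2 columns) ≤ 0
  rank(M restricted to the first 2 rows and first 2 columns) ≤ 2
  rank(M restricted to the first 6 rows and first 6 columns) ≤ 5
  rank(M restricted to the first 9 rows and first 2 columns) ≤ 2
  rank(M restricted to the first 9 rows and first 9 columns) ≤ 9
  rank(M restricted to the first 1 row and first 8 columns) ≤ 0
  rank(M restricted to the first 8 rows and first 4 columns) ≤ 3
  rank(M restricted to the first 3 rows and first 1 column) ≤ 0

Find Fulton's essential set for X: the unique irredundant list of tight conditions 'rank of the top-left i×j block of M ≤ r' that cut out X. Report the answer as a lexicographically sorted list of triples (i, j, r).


Computing R[i][j] = min implied NW-rank bound (n=9, 25 conditions):

  i=1: 0, 0, 0, 0, 0, 0, 0, 0, 1
  i=2: 0, 0, 0, 0, 0, 0, 0, 1, 2
  i=3: 0, 0, 1, 1, 1, 1, 1, 2, 3
  i=4: 0, 0, 1, 1, 1, 1, 2, 3, 4
  i=5: 0, 1, 2, 2, 2, 2, 3, 4, 5
  i=6: 0, 1, 2, 2, 3, 3, 4, 5, 6
  i=7: 1, 2, 3, 3, 4, 4, 5, 6, 7
  i=8: 1, 2, 3, 3, 4, 5, 6, 7, 8
  i=9: 1, 2, 3, 4, 5, 6, 7, 8, 9

hence w(1..9) = (9, 8, 3, 7, 2, 5, 1, 6, 4).

ℓ(w)=26; the 7 essential cells (i,j,r):

[(1, 8, 0), (2, 7, 0), (4, 2, 0), (4, 6, 1), (6, 1, 0), (6, 4, 2), (8, 4, 3)]


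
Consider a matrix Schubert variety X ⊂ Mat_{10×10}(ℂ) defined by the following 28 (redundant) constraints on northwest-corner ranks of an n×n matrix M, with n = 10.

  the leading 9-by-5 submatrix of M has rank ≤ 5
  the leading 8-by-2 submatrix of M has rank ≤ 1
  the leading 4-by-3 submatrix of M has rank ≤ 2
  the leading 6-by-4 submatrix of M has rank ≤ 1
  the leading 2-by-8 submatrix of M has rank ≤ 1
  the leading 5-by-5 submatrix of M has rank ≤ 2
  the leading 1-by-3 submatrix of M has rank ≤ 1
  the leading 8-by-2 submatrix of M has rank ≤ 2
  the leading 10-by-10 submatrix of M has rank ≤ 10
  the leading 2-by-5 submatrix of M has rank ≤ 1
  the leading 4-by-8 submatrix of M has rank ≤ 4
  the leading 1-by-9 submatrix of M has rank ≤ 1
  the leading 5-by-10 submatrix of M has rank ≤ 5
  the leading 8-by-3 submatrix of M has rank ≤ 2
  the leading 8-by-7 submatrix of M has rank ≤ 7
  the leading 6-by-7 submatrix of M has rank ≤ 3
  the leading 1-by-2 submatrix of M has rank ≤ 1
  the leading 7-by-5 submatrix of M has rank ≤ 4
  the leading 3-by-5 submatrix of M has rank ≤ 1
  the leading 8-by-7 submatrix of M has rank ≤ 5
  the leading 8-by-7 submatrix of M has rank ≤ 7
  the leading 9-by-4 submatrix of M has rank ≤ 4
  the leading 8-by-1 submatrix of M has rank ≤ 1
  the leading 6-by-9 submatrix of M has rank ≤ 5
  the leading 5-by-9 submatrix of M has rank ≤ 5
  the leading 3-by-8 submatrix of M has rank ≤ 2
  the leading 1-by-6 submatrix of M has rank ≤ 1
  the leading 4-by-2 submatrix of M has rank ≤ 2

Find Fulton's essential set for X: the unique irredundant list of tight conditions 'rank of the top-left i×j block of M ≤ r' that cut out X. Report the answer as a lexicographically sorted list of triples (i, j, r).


The tightest implied rank at each (i,j), from the 28 conditions:

  i=1: 1, 1, 1, 1, 1, 1, 1, 1, 1, 1
  i=2: 1, 1, 1, 1, 1, 1, 1, 1, 2, 2
  i=3: 1, 1, 1, 1, 1, 2, 2, 2, 3, 3
  i=4: 1, 1, 1, 1, 2, 3, 3, 3, 4, 4
  i=5: 1, 1, 1, 1, 2, 3, 3, 4, 5, 5
  i=6: 1, 1, 1, 1, 2, 3, 3, 4, 5, 6
  i=7: 1, 1, 2, 2, 3, 4, 4, 5, 6, 7
  i=8: 1, 1, 2, 3, 4, 5, 5, 6, 7, 8
  i=9: 1, 2, 3, 4, 5, 6, 6, 7, 8, 9
  i=10: 1, 2, 3, 4, 5, 6, 7, 8, 9, 10

the unique w with this rank table is (1, 9, 6, 5, 8, 10, 3, 4, 2, 7).

Rothe diagram D(w) (24 cells), 5 SE-corners (essential conditions):

[(2, 8, 1), (3, 5, 1), (6, 4, 1), (6, 7, 3), (8, 2, 1)]


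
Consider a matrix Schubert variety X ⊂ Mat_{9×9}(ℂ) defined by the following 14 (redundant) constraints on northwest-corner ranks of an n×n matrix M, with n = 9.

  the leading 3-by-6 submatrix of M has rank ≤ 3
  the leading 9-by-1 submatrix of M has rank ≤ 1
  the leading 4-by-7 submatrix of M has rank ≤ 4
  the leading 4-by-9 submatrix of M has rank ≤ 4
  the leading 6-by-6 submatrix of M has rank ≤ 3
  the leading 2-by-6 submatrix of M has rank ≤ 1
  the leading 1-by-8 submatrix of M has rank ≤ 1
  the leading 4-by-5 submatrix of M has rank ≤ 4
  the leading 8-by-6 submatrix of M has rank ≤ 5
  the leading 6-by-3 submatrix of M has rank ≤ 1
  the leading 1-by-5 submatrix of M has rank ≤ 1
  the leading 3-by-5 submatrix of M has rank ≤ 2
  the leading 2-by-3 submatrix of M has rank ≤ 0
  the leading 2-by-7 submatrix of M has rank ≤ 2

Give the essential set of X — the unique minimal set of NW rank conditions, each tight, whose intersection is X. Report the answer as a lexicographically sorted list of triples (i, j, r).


Propagating the 14 rank bounds to every northwest block:

  R[1]: 0 0 0 1 1 1 1 1 1
  R[2]: 0 0 0 1 1 1 2 2 2
  R[3]: 1 1 1 2 2 2 3 3 3
  R[4]: 1 1 1 2 3 3 4 4 4
  R[5]: 1 1 1 2 3 3 4 5 5
  R[6]: 1 1 1 2 3 3 4 5 6
  R[7]: 1 2 2 3 4 4 5 6 7
  R[8]: 1 2 3 4 5 5 6 7 8
  R[9]: 1 2 3 4 5 6 7 8 9

reading off 1-entries of Δ²R: w = (4, 7, 1, 5, 8, 9, 2, 3, 6).

|D(w)|=16, |Ess(w)|=4:

[(2, 3, 0), (2, 6, 1), (6, 3, 1), (6, 6, 3)]


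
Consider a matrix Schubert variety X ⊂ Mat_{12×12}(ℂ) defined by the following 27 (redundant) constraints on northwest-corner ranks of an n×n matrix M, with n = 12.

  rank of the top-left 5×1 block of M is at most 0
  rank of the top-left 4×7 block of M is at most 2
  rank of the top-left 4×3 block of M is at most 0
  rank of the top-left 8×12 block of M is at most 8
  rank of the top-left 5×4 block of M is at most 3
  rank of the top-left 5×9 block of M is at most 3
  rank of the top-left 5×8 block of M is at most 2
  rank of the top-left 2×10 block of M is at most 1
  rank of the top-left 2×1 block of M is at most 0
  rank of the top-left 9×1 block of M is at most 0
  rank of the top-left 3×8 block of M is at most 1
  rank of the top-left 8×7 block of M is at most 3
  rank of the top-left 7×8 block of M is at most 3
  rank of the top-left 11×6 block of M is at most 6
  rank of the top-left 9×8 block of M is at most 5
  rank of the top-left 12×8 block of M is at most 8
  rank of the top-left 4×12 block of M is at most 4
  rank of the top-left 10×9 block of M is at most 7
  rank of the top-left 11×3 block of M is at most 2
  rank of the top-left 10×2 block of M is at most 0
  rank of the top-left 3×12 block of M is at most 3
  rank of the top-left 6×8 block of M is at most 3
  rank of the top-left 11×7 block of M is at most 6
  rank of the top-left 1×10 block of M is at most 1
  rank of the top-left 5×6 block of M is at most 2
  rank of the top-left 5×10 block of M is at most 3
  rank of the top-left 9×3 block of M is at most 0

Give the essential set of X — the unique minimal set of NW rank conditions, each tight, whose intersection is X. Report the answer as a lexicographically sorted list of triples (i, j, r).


Rank table r_w(12×12) implied by the 27 constraints:

  i=1: 0  0  0  1  1  1  1  1  1  1  1  1
  i=2: 0  0  0  1  1  1  1  1  1  1  2  2
  i=3: 0  0  0  1  1  1  1  1  2  2  3  3
  i=4: 0  0  0  1  2  2  2  2  3  3  4  4
  i=5: 0  0  0  1  2  2  2  2  3  3  4  5
  i=6: 0  0  0  1  2  3  3  3  4  4  5  6
  i=7: 0  0  0  1  2  3  3  3  4  5  6  7
  i=8: 0  0  0  1  2  3  3  4  5  6  7  8
  i=9: 0  0  0  1  2  3  4  5  6  7  8  9
  i=10: 0  0  1  2  3  4  5  6  7  8  9  10
  i=11: 1  1  2  3  4  5  6  7  8  9  10  11
  i=12: 1  2  3  4  5  6  7  8  9  10  11  12

second differences of R give the permutation w = (4, 11, 9, 5, 12, 6, 10, 8, 7, 3, 1, 2).

ℓ(w)=46; the 8 essential cells (i,j,r):

[(2, 10, 1), (3, 8, 1), (5, 8, 2), (5, 10, 3), (7, 8, 3), (8, 7, 3), (9, 3, 0), (10, 2, 0)]


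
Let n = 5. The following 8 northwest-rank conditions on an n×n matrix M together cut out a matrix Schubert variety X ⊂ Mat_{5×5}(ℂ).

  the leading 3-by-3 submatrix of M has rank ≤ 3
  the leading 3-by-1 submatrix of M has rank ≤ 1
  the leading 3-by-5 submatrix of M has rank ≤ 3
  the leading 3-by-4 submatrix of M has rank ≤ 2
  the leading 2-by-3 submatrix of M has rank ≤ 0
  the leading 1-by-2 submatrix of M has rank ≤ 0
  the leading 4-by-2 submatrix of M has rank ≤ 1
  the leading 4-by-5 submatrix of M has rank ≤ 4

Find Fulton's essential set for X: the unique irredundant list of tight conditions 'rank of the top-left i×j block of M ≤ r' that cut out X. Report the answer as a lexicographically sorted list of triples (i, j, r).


Recovering R(i,j) via the rank-extension bound from the 8 conditions:

  0, 0, 0, 1, 1
  0, 0, 0, 1, 2
  1, 1, 1, 2, 3
  1, 1, 2, 3, 4
  1, 2, 3, 4, 5

the unique w with this rank table is (4, 5, 1, 3, 2).

ℓ(w)=7; the 2 essential cells (i,j,r):

[(2, 3, 0), (4, 2, 1)]


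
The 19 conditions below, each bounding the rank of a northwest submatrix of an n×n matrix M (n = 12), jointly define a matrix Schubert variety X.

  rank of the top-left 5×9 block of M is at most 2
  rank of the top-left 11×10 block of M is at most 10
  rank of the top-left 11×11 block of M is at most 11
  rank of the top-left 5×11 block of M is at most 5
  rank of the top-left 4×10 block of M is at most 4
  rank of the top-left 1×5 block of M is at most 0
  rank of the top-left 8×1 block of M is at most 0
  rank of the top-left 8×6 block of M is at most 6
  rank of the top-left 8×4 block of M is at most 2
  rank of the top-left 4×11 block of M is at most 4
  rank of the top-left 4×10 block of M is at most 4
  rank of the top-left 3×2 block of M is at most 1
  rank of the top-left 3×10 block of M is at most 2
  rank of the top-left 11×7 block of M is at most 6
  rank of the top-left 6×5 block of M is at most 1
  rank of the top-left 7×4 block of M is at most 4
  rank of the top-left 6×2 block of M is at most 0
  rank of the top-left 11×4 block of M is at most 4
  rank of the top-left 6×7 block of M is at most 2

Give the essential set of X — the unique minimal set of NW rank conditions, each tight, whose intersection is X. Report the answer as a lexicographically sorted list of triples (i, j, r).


The tightest implied rank at each (i,j), from the 19 conditions:

  row 1: 0 | 0 | 0 | 0 | 0 | 1 | 1 | 1 | 1 | 1 | 1 | 1
  row 2: 0 | 0 | 1 | 1 | 1 | 2 | 2 | 2 | 2 | 2 | 2 | 2
  row 3: 0 | 0 | 1 | 1 | 1 | 2 | 2 | 2 | 2 | 2 | 3 | 3
  row 4: 0 | 0 | 1 | 1 | 1 | 2 | 2 | 2 | 2 | 3 | 4 | 4
  row 5: 0 | 0 | 1 | 1 | 1 | 2 | 2 | 2 | 2 | 3 | 4 | 5
  row 6: 0 | 0 | 1 | 1 | 1 | 2 | 2 | 3 | 3 | 4 | 5 | 6
  row 7: 0 | 1 | 2 | 2 | 2 | 3 | 3 | 4 | 4 | 5 | 6 | 7
  row 8: 0 | 1 | 2 | 2 | 3 | 4 | 4 | 5 | 5 | 6 | 7 | 8
  row 9: 1 | 2 | 3 | 3 | 4 | 5 | 5 | 6 | 6 | 7 | 8 | 9
  row 10: 1 | 2 | 3 | 4 | 5 | 6 | 6 | 7 | 7 | 8 | 9 | 10
  row 11: 1 | 2 | 3 | 4 | 5 | 6 | 6 | 7 | 8 | 9 | 10 | 11
  row 12: 1 | 2 | 3 | 4 | 5 | 6 | 7 | 8 | 9 | 10 | 11 | 12

the unique w with this rank table is (6, 3, 11, 10, 12, 8, 2, 5, 1, 4, 9, 7).

Fulton essential set (9 of the 38 Rothe cells):

[(1, 5, 0), (3, 10, 2), (5, 9, 2), (6, 2, 0), (6, 5, 1), (6, 7, 2), (8, 1, 0), (8, 4, 2), (11, 7, 6)]


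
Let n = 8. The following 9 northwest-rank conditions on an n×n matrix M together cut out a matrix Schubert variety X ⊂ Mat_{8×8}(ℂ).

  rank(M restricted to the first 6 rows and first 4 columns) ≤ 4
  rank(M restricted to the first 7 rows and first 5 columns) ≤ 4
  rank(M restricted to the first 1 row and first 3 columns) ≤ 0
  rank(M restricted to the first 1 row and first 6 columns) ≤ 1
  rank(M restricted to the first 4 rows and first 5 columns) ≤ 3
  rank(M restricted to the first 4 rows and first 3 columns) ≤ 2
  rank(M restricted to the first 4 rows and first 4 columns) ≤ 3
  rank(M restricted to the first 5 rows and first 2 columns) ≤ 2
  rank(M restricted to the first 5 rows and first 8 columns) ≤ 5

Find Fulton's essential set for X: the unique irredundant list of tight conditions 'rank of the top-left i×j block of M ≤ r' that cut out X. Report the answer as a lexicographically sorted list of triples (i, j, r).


Reconstructing r_w from the 9 given conditions:

  R[1]: 0 0 0 1 1 1 1 1
  R[2]: 1 1 1 2 2 2 2 2
  R[3]: 1 2 2 3 3 3 3 3
  R[4]: 1 2 2 3 3 4 4 4
  R[5]: 1 2 3 4 4 5 5 5
  R[6]: 1 2 3 4 4 5 6 6
  R[7]: 1 2 3 4 4 5 6 7
  R[8]: 1 2 3 4 5 6 7 8

so w = (4, 1, 2, 6, 3, 7, 8, 5).

4 SE-corners of the 7-cell Rothe diagram give Ess(w):

[(1, 3, 0), (4, 3, 2), (4, 5, 3), (7, 5, 4)]


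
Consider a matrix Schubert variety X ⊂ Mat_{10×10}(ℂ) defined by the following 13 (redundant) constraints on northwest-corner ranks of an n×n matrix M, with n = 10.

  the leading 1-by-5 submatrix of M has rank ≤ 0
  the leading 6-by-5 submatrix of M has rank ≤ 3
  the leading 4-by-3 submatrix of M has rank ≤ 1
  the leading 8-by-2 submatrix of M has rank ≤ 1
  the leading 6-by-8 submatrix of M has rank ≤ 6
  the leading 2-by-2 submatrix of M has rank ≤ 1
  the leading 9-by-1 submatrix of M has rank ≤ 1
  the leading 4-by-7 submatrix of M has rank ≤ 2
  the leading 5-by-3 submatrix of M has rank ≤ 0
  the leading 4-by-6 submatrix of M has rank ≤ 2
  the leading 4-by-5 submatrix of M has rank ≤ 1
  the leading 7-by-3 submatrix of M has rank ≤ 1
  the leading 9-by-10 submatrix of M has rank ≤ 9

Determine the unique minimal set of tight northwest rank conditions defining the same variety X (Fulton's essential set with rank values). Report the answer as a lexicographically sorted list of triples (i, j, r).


The tightest implied rank at each (i,j), from the 13 conditions:

  i=1: 0  0  0  0  0  1  1  1  1  1
  i=2: 0  0  0  1  1  2  2  2  2  2
  i=3: 0  0  0  1  1  2  2  3  3  3
  i=4: 0  0  0  1  1  2  2  3  4  4
  i=5: 0  0  0  1  2  3  3  4  5  5
  i=6: 1  1  1  2  3  4  4  5  6  6
  i=7: 1  1  1  2  3  4  5  6  7  7
  i=8: 1  1  2  3  4  5  6  7  8  8
  i=9: 1  2  3  4  5  6  7  8  9  9
  i=10: 1  2  3  4  5  6  7  8  9  10

second differences of R give the permutation w = (6, 4, 8, 9, 5, 1, 7, 3, 2, 10).

|D(w)|=24, |Ess(w)|=6:

[(1, 5, 0), (4, 5, 1), (4, 7, 2), (5, 3, 0), (7, 3, 1), (8, 2, 1)]


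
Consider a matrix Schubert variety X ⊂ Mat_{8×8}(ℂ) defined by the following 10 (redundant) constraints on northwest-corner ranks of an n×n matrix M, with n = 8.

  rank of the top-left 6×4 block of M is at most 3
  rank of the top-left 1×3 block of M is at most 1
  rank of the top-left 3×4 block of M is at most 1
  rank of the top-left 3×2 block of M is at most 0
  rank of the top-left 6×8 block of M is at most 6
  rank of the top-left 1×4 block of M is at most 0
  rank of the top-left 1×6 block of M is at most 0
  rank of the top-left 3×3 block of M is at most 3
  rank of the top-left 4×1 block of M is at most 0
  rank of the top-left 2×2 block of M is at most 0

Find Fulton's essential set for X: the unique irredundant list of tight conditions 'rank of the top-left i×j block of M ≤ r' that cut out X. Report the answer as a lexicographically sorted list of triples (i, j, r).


The tightest implied rank at each (i,j), from the 10 conditions:

  R[1]: 0 | 0 | 0 | 0 | 0 | 0 | 1 | 1
  R[2]: 0 | 0 | 1 | 1 | 1 | 1 | 2 | 2
  R[3]: 0 | 0 | 1 | 1 | 2 | 2 | 3 | 3
  R[4]: 0 | 1 | 2 | 2 | 3 | 3 | 4 | 4
  R[5]: 1 | 2 | 3 | 3 | 4 | 4 | 5 | 5
  R[6]: 1 | 2 | 3 | 3 | 4 | 5 | 6 | 6
  R[7]: 1 | 2 | 3 | 4 | 5 | 6 | 7 | 7
  R[8]: 1 | 2 | 3 | 4 | 5 | 6 | 7 | 8

the unique w with this rank table is (7, 3, 5, 2, 1, 6, 4, 8).

ℓ(w)=13; the 5 essential cells (i,j,r):

[(1, 6, 0), (3, 2, 0), (3, 4, 1), (4, 1, 0), (6, 4, 3)]


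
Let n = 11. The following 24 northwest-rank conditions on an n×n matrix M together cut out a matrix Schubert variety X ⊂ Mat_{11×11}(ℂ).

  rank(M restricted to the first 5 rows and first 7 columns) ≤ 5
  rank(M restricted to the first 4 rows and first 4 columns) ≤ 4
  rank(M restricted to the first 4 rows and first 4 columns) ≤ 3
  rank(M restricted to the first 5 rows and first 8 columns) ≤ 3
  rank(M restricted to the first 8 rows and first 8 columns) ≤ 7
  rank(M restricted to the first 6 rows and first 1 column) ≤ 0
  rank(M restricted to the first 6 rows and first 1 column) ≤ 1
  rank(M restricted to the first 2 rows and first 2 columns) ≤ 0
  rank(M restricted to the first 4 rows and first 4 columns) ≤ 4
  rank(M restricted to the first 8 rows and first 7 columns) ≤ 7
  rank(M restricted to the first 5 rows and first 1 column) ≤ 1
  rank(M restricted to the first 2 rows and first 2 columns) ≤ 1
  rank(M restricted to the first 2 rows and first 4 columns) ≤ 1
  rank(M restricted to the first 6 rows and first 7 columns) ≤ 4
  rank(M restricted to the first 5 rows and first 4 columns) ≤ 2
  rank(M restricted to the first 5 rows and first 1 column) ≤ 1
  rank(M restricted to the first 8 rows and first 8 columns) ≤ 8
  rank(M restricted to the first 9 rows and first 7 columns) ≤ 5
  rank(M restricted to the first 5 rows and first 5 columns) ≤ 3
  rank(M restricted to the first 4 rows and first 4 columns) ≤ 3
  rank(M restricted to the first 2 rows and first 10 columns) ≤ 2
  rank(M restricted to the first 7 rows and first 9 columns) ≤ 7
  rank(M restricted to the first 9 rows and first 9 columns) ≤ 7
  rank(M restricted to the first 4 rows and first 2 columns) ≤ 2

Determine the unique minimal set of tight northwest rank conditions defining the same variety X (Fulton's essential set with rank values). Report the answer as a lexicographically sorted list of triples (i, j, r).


The tightest implied rank at each (i,j), from the 24 conditions:

  row 1: 0, 0, 1, 1, 1, 1, 1, 1, 1, 1, 1
  row 2: 0, 0, 1, 1, 2, 2, 2, 2, 2, 2, 2
  row 3: 0, 1, 2, 2, 3, 3, 3, 3, 3, 3, 3
  row 4: 0, 1, 2, 2, 3, 3, 3, 3, 4, 4, 4
  row 5: 0, 1, 2, 2, 3, 3, 3, 3, 4, 5, 5
  row 6: 0, 1, 2, 3, 4, 4, 4, 4, 5, 6, 6
  row 7: 1, 2, 3, 4, 5, 5, 5, 5, 6, 7, 7
  row 8: 1, 2, 3, 4, 5, 5, 5, 6, 7, 8, 8
  row 9: 1, 2, 3, 4, 5, 5, 5, 6, 7, 8, 9
  row 10: 1, 2, 3, 4, 5, 6, 6, 7, 8, 9, 10
  row 11: 1, 2, 3, 4, 5, 6, 7, 8, 9, 10, 11

so w = (3, 5, 2, 9, 10, 4, 1, 8, 11, 6, 7).

ℓ(w)=21; the 6 essential cells (i,j,r):

[(2, 2, 0), (2, 4, 1), (5, 4, 2), (5, 8, 3), (6, 1, 0), (9, 7, 5)]


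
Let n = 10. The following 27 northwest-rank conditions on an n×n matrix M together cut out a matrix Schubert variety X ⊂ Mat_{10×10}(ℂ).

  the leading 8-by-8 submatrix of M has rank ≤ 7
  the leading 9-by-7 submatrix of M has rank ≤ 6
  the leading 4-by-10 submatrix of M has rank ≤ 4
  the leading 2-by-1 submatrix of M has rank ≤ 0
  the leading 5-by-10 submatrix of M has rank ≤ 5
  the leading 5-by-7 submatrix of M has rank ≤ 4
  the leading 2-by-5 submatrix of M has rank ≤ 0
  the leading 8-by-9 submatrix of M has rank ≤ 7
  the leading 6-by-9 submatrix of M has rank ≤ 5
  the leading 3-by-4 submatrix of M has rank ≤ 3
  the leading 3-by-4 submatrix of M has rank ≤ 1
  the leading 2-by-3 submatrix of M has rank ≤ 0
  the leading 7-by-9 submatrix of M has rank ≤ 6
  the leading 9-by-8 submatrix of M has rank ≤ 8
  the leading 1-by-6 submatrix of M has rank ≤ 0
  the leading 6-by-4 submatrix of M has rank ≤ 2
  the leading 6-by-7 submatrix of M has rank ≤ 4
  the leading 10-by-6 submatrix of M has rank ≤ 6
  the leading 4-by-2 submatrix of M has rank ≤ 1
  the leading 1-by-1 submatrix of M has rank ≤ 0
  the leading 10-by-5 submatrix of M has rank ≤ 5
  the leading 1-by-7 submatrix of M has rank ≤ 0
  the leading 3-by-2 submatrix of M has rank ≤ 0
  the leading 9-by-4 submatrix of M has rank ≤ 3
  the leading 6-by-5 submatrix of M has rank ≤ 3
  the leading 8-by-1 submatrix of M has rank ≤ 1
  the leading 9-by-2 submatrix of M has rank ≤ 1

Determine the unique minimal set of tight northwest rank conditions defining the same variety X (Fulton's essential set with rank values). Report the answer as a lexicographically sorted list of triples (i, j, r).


Computing R[i][j] = min implied NW-rank bound (n=10, 27 conditions):

  i=1: 0  0  0  0  0  0  0  1  1  1
  i=2: 0  0  0  0  0  1  1  2  2  2
  i=3: 0  0  1  1  1  2  2  3  3  3
  i=4: 1  1  2  2  2  3  3  4  4  4
  i=5: 1  1  2  2  3  4  4  5  5  5
  i=6: 1  1  2  2  3  4  4  5  5  6
  i=7: 1  1  2  3  4  5  5  6  6  7
  i=8: 1  1  2  3  4  5  6  7  7  8
  i=9: 1  1  2  3  4  5  6  7  8  9
  i=10: 1  2  3  4  5  6  7  8  9  10

hence w(1..10) = (8, 6, 3, 1, 5, 10, 4, 7, 9, 2).

|D(w)|=23, |Ess(w)|=7:

[(1, 7, 0), (2, 5, 0), (3, 2, 0), (6, 4, 2), (6, 7, 4), (6, 9, 5), (9, 2, 1)]


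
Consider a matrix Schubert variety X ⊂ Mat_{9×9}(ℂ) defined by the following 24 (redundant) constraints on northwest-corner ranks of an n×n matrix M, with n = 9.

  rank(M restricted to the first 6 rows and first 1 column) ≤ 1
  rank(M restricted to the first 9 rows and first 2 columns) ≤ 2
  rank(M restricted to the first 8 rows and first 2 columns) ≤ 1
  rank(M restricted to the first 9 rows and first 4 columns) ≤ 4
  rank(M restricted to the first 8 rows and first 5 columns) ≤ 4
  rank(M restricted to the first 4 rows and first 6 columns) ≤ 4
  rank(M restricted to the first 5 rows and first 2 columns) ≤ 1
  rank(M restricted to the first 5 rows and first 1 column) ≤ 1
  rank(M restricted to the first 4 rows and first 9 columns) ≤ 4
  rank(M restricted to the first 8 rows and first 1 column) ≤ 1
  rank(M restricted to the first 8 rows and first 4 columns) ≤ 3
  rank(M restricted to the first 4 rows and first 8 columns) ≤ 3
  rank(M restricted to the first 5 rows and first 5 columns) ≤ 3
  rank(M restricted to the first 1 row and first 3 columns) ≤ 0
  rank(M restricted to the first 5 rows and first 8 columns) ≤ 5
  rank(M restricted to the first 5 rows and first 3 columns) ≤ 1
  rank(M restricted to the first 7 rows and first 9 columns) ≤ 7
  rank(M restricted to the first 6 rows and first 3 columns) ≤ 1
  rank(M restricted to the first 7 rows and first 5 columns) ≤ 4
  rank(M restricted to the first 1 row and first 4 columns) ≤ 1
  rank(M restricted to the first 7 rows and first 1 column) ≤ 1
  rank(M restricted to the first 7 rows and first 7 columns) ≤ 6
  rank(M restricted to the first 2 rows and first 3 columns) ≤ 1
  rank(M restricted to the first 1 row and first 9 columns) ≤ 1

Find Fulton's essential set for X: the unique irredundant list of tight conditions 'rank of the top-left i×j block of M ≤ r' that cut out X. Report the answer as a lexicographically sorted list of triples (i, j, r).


Recovering R(i,j) via the rank-extension bound from the 24 conditions:

  row 1: 0 | 0 | 0 | 1 | 1 | 1 | 1 | 1 | 1
  row 2: 1 | 1 | 1 | 2 | 2 | 2 | 2 | 2 | 2
  row 3: 1 | 1 | 1 | 2 | 3 | 3 | 3 | 3 | 3
  row 4: 1 | 1 | 1 | 2 | 3 | 3 | 3 | 3 | 4
  row 5: 1 | 1 | 1 | 2 | 3 | 4 | 4 | 4 | 5
  row 6: 1 | 1 | 1 | 2 | 3 | 4 | 5 | 5 | 6
  row 7: 1 | 1 | 2 | 3 | 4 | 5 | 6 | 6 | 7
  row 8: 1 | 1 | 2 | 3 | 4 | 5 | 6 | 7 | 8
  row 9: 1 | 2 | 3 | 4 | 5 | 6 | 7 | 8 | 9

second differences of R give the permutation w = (4, 1, 5, 9, 6, 7, 3, 8, 2).

Fulton essential set (4 of the 16 Rothe cells):

[(1, 3, 0), (4, 8, 3), (6, 3, 1), (8, 2, 1)]


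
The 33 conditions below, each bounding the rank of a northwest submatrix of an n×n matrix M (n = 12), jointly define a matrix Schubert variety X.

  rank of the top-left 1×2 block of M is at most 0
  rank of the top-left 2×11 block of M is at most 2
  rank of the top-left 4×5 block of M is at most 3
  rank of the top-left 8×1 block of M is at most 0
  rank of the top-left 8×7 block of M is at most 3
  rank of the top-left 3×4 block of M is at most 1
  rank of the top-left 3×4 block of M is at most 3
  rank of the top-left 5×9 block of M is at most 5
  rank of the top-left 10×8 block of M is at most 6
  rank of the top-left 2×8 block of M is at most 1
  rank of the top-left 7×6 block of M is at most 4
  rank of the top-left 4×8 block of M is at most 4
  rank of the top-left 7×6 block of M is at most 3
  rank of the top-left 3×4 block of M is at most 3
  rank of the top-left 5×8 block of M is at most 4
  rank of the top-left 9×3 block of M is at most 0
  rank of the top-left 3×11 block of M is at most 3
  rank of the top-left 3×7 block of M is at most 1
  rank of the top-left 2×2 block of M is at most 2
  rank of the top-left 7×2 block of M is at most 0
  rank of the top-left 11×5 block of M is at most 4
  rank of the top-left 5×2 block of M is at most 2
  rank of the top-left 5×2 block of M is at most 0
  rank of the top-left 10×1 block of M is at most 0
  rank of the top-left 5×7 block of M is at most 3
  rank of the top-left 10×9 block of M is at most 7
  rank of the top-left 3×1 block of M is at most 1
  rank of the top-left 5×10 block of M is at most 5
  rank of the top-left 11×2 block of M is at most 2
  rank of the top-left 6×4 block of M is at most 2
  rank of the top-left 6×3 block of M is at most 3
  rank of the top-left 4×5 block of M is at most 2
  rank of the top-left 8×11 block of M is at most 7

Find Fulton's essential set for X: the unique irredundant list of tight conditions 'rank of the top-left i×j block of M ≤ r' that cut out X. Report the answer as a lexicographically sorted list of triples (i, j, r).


Rank table r_w(12×12) implied by the 33 constraints:

  i=1: 0, 0, 0, 1, 1, 1, 1, 1, 1, 1, 1, 1
  i=2: 0, 0, 0, 1, 1, 1, 1, 1, 2, 2, 2, 2
  i=3: 0, 0, 0, 1, 1, 1, 1, 2, 3, 3, 3, 3
  i=4: 0, 0, 0, 1, 2, 2, 2, 3, 4, 4, 4, 4
  i=5: 0, 0, 0, 1, 2, 3, 3, 4, 5, 5, 5, 5
  i=6: 0, 0, 0, 1, 2, 3, 3, 4, 5, 6, 6, 6
  i=7: 0, 0, 0, 1, 2, 3, 3, 4, 5, 6, 7, 7
  i=8: 0, 0, 0, 1, 2, 3, 3, 4, 5, 6, 7, 8
  i=9: 0, 0, 0, 1, 2, 3, 4, 5, 6, 7, 8, 9
  i=10: 0, 1, 1, 2, 3, 4, 5, 6, 7, 8, 9, 10
  i=11: 1, 2, 2, 3, 4, 5, 6, 7, 8, 9, 10, 11
  i=12: 1, 2, 3, 4, 5, 6, 7, 8, 9, 10, 11, 12

reading off 1-entries of Δ²R: w = (4, 9, 8, 5, 6, 10, 11, 12, 7, 2, 1, 3).

5 SE-corners of the 38-cell Rothe diagram give Ess(w):

[(2, 8, 1), (3, 7, 1), (8, 7, 3), (9, 3, 0), (10, 1, 0)]


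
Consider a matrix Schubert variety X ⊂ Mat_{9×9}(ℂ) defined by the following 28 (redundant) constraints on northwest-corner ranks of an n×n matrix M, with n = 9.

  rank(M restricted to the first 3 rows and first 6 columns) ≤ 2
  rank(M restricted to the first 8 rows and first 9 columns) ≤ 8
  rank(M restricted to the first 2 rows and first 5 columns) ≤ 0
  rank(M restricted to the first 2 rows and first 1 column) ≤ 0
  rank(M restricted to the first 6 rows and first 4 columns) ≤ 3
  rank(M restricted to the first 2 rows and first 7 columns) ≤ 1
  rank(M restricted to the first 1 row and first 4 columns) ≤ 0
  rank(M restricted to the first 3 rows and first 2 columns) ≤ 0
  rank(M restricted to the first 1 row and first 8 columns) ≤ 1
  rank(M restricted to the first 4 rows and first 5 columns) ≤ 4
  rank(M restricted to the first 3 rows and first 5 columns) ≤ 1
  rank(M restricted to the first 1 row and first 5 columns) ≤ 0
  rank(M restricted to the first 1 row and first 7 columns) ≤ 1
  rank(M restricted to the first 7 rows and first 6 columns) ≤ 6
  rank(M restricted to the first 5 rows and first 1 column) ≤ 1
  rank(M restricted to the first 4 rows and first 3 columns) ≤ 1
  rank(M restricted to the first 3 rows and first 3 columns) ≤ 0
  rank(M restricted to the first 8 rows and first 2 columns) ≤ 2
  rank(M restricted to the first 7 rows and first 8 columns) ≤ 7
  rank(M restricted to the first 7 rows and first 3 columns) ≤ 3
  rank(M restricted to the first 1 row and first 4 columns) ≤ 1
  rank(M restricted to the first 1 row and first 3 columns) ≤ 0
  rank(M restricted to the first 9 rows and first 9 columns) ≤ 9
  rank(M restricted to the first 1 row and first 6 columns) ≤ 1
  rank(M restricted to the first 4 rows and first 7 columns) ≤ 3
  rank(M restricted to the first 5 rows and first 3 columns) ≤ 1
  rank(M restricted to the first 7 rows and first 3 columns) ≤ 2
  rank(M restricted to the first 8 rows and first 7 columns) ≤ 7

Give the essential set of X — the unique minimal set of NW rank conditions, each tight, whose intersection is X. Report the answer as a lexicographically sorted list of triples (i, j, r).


Propagating the 28 rank bounds to every northwest block:

  0 0 0 0 0 1 1 1 1
  0 0 0 0 0 1 1 2 2
  0 0 0 1 1 2 2 3 3
  1 1 1 2 2 3 3 4 4
  1 1 1 2 3 4 4 5 5
  1 2 2 3 4 5 5 6 6
  1 2 2 3 4 5 6 7 7
  1 2 3 4 5 6 7 8 8
  1 2 3 4 5 6 7 8 9

reading off 1-entries of Δ²R: w = (6, 8, 4, 1, 5, 2, 7, 3, 9).

|D(w)|=17, |Ess(w)|=5:

[(2, 5, 0), (2, 7, 1), (3, 3, 0), (5, 3, 1), (7, 3, 2)]


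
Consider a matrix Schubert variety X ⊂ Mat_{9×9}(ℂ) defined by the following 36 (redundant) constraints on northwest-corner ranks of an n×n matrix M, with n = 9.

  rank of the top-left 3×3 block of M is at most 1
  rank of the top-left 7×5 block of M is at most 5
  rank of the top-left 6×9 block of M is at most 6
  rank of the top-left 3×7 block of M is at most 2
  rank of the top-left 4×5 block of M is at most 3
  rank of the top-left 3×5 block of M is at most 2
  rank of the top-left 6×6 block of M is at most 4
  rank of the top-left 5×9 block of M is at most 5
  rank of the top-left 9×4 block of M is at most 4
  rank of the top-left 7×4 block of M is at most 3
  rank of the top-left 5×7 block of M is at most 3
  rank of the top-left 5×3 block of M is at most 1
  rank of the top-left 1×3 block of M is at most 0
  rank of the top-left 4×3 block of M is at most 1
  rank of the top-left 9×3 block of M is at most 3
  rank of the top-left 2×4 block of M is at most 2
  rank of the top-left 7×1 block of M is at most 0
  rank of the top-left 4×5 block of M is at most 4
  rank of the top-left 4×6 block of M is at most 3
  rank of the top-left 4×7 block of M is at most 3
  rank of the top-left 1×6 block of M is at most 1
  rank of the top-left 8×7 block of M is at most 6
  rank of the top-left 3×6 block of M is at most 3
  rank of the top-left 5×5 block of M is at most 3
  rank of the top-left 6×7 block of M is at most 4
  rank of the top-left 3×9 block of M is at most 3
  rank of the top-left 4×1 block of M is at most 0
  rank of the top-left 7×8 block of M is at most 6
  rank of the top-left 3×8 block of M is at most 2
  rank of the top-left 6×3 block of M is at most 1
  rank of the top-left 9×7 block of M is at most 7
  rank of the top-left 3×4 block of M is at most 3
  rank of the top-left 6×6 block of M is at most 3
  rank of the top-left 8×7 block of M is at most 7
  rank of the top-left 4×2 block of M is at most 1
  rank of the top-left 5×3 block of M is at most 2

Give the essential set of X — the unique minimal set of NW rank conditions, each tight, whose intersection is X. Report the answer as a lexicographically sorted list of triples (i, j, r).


Rank table r_w(9×9) implied by the 36 constraints:

  i=1: 0  0  0  1  1  1  1  1  1
  i=2: 0  1  1  2  2  2  2  2  2
  i=3: 0  1  1  2  2  2  2  2  3
  i=4: 0  1  1  2  3  3  3  3  4
  i=5: 0  1  1  2  3  3  3  4  5
  i=6: 0  1  1  2  3  3  4  5  6
  i=7: 0  1  2  3  4  4  5  6  7
  i=8: 1  2  3  4  5  5  6  7  8
  i=9: 1  2  3  4  5  6  7  8  9

reading off 1-entries of Δ²R: w = (4, 2, 9, 5, 8, 7, 3, 1, 6).

ℓ(w)=20; the 6 essential cells (i,j,r):

[(1, 3, 0), (3, 8, 2), (5, 7, 3), (6, 3, 1), (6, 6, 3), (7, 1, 0)]


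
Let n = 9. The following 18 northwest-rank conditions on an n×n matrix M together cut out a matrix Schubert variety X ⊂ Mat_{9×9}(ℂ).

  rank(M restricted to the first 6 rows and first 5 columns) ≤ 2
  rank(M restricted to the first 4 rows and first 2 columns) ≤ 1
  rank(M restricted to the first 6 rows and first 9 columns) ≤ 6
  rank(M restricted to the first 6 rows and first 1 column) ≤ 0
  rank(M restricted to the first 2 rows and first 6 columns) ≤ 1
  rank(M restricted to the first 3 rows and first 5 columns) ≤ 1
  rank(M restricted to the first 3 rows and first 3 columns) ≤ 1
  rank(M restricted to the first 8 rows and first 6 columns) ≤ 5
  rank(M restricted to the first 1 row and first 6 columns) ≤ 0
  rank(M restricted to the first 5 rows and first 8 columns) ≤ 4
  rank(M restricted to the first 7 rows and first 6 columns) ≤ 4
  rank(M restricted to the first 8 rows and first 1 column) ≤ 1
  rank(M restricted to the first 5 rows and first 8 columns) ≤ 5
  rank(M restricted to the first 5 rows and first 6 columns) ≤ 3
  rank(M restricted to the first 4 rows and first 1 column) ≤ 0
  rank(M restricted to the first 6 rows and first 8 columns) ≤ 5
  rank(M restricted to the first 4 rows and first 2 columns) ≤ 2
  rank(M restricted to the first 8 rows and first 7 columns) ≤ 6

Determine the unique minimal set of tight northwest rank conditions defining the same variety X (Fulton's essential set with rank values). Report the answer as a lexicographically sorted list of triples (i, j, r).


Reconstructing r_w from the 18 given conditions:

  row 1: 0, 0, 0, 0, 0, 0, 1, 1, 1
  row 2: 0, 1, 1, 1, 1, 1, 2, 2, 2
  row 3: 0, 1, 1, 1, 1, 2, 3, 3, 3
  row 4: 0, 1, 2, 2, 2, 3, 4, 4, 4
  row 5: 0, 1, 2, 2, 2, 3, 4, 4, 5
  row 6: 0, 1, 2, 2, 2, 3, 4, 5, 6
  row 7: 1, 2, 3, 3, 3, 4, 5, 6, 7
  row 8: 1, 2, 3, 4, 4, 5, 6, 7, 8
  row 9: 1, 2, 3, 4, 5, 6, 7, 8, 9

so w = (7, 2, 6, 3, 9, 8, 1, 4, 5).

Fulton essential set (5 of the 19 Rothe cells):

[(1, 6, 0), (3, 5, 1), (5, 8, 4), (6, 1, 0), (6, 5, 2)]


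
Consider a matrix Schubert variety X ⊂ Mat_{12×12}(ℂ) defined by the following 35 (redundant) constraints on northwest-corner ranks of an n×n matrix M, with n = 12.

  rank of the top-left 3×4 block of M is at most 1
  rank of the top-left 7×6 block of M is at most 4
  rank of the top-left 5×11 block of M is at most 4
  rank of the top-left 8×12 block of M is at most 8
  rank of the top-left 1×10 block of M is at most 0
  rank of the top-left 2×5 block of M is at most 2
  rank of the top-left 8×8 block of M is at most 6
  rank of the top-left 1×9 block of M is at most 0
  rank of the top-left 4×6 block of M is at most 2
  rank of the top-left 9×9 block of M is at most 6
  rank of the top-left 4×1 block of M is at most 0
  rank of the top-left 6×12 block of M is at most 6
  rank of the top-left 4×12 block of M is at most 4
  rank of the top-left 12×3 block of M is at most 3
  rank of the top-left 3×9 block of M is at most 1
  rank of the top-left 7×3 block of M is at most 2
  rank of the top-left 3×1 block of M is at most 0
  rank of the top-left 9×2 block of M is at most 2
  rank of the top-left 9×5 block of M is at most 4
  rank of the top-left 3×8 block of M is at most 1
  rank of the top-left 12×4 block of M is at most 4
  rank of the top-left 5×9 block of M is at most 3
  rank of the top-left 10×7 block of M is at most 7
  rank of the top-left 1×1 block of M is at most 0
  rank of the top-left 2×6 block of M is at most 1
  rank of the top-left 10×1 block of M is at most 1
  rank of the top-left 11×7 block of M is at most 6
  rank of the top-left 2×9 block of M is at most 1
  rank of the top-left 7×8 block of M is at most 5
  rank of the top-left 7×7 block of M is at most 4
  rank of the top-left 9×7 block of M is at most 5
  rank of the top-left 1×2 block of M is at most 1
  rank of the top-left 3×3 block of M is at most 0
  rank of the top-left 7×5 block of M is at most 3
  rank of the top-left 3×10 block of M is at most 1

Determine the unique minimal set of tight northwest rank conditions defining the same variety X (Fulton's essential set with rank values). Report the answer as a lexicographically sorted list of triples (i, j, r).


Rank table r_w(12×12) implied by the 35 constraints:

  row 1: 0  0  0  0  0  0  0  0  0  0  1  1
  row 2: 0  0  0  1  1  1  1  1  1  1  2  2
  row 3: 0  0  0  1  1  1  1  1  1  1  2  3
  row 4: 0  1  1  2  2  2  2  2  2  2  3  4
  row 5: 1  2  2  3  3  3  3  3  3  3  4  5
  row 6: 1  2  2  3  3  4  4  4  4  4  5  6
  row 7: 1  2  2  3  3  4  4  5  5  5  6  7
  row 8: 1  2  3  4  4  5  5  6  6  6  7  8
  row 9: 1  2  3  4  4  5  5  6  6  7  8  9
  row 10: 1  2  3  4  5  6  6  7  7  8  9  10
  row 11: 1  2  3  4  5  6  6  7  8  9  10  11
  row 12: 1  2  3  4  5  6  7  8  9  10  11  12

giving w = (11, 4, 12, 2, 1, 6, 8, 3, 10, 5, 9, 7) via Δ²R.

D(w) has 32 cells with 11 SE-corners; essential set:

[(1, 10, 0), (3, 3, 0), (3, 10, 1), (4, 1, 0), (7, 3, 2), (7, 5, 3), (7, 7, 4), (9, 5, 4), (9, 7, 5), (9, 9, 6), (11, 7, 6)]
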